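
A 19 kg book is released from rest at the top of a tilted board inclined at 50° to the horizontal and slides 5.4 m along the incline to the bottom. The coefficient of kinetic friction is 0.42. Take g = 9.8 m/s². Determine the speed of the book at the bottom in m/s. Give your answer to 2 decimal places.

7.25 m/s

The weight component along the incline is mg sin 50° = 142.637 N and the normal force is N = mg cos 50° = 119.687 N.
Friction up the slope is f = μN = 0.42 × 119.687 = 50.269 N, so the net downslope force is 142.637 − 50.269 = 92.368 N and a = 92.368 / 19 = 4.8615 m/s².
Starting from rest over a distance of 5.4 m, v² = 2aL = 2 × 4.8615 × 5.4 = 52.5042, so v = 7.2460 m/s.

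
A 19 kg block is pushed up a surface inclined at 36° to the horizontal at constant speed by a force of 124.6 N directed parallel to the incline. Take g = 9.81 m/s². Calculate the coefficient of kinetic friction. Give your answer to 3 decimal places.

At constant speed ΣF = 0 along the incline. The applied 124.6 N acts up the slope; the weight component mg sin 36° = 109.557 N and kinetic friction μN both act down the slope.
So 124.6 = 109.557 + μ × 150.793, giving μ = (124.6 − 109.557) / 150.793 = 0.0998.

0.100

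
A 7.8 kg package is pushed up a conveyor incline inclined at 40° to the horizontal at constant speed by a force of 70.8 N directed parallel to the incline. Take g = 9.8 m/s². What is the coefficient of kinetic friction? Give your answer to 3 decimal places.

0.370

At constant speed ΣF = 0 along the incline. The applied 70.8 N acts up the slope; the weight component mg sin 40° = 49.135 N and kinetic friction μN both act down the slope.
So 70.8 = 49.135 + μ × 58.556, giving μ = (70.8 − 49.135) / 58.556 = 0.3700.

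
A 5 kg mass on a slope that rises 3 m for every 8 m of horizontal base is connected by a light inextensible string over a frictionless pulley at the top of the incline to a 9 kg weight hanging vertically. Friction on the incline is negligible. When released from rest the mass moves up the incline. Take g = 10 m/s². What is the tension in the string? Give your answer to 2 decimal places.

For the mass on the incline: the weight component along the slope is m₁g sin 20.56° = 5 × 10 × 0.3511 = 17.555 N and the normal force is N = m₁g cos 20.56° = 46.816 N.
Newton's second law for the mass (up-slope positive): T − 17.555 = 5 a. For the hanging weight (downward positive): 9 × 10 − T = 9 a.
Adding the two equations eliminates T: 72.445 = 14 a, so a = 5.1746 m/s².
Then from the hanging weight's equation, T = 9 × (10 − 5.1746) = 43.429 N.

43.43 N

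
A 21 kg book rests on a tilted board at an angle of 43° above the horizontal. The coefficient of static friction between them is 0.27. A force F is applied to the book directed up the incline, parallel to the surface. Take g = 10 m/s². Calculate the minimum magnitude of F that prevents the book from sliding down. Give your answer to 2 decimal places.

The normal force is N = mg cos 43° = 153.584 N. With F at its minimum the book is on the verge of sliding down, so static friction is at its maximum μ_s N = 0.27 × 153.584 = 41.468 N and acts up the slope.
Equilibrium along the incline: F + μ_s N = mg sin 43°, so F = 143.220 − 41.468 = 101.752 N.

101.75 N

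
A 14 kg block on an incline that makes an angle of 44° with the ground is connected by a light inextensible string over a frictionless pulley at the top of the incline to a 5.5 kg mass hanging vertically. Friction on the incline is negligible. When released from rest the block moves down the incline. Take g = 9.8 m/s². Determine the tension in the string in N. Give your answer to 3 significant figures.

For the block on the incline: the weight component along the slope is m₁g sin 44° = 14 × 9.8 × 0.6947 = 95.313 N and the normal force is N = m₁g cos 44° = 98.693 N.
Newton's second law for the block (down-slope positive): 95.313 − T = 14 a. For the hanging mass (upward positive): T − 5.5 × 9.8 = 5.5 a.
Adding the two equations eliminates T: 41.413 = 19.5 a, so a = 2.1237 m/s².
Then from the hanging mass's equation, T = 5.5 × (9.8 + 2.1237) = 65.580 N.

65.6 N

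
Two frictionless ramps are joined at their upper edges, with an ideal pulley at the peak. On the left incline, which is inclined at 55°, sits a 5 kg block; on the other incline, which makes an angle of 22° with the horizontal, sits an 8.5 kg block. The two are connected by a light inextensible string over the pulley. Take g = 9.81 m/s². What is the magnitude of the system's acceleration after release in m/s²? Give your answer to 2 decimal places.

Resolve each weight along its own incline: the 5 kg mass has component 5 × 9.81 × sin 55° = 40.179 N down its slope, and the 8.5 kg mass has 8.5 × 9.81 × sin 22° = 31.237 N down its slope.
The 5 kg side's 40.179 N exceeds the other side's 31.237 N, so that mass slides down and the 8.5 kg mass slides up. Taking that direction as positive, Newton's second law for the whole system gives 40.179 − 31.237 = (5 + 8.5) a, so a = 8.942 / 13.5 = 0.6624 m/s².

0.66 m/s²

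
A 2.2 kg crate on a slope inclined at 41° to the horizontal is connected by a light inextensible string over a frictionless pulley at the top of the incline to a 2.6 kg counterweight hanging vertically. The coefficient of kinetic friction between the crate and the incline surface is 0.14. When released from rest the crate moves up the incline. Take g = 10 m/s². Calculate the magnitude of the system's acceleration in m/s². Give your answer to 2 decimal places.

For the crate on the incline: the weight component along the slope is m₁g sin 41° = 2.2 × 10 × 0.6561 = 14.434 N and the normal force is N = m₁g cos 41° = 16.604 N.
Kinetic friction opposes the crate's motion up the incline: f = μN = 0.14 × 16.604 = 2.325 N acting down the slope.
Newton's second law for the crate (up-slope positive): T − 14.434 − 2.325 = 2.2 a. For the hanging counterweight (downward positive): 2.6 × 10 − T = 2.6 a.
Adding the two equations eliminates T: 9.241 = 4.8 a, so a = 1.9252 m/s².

1.93 m/s²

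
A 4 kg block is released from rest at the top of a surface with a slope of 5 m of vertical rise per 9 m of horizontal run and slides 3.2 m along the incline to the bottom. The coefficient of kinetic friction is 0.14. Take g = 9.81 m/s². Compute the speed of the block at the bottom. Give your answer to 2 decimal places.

The weight component along the incline is mg sin 29.05° = 19.057 N and the normal force is N = mg cos 29.05° = 34.302 N.
Friction up the slope is f = μN = 0.14 × 34.302 = 4.802 N, so the net downslope force is 19.057 − 4.802 = 14.255 N and a = 14.255 / 4 = 3.5638 m/s².
Starting from rest over a distance of 3.2 m, v² = 2aL = 2 × 3.5638 × 3.2 = 22.8083, so v = 4.7758 m/s.

4.78 m/s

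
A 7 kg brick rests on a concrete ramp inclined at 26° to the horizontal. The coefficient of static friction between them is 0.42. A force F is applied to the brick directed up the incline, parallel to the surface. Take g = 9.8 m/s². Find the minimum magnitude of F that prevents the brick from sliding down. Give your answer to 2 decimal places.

4.18 N

The normal force is N = mg cos 26° = 61.657 N. With F at its minimum the brick is on the verge of sliding down, so static friction is at its maximum μ_s N = 0.42 × 61.657 = 25.896 N and acts up the slope.
Equilibrium along the incline: F + μ_s N = mg sin 26°, so F = 30.072 − 25.896 = 4.176 N.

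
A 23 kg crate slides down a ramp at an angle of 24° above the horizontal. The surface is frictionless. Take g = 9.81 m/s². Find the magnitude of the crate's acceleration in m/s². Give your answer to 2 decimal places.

3.99 m/s²

Resolving the weight along the incline: the component pulling the crate down the slope is mg sin 24° = 23 × 9.81 × 0.4067 = 91.764 N, and the normal force is N = mg cos 24° = 23 × 9.81 × 0.9135 = 206.113 N.
With no friction the net force along the incline is 91.764 N, so a = g sin 24° = 91.764 / 23 = 3.9897 m/s².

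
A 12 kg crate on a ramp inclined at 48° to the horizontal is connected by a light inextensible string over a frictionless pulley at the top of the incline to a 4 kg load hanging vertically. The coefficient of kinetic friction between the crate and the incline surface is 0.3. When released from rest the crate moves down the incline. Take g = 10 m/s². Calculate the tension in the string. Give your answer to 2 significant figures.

For the crate on the incline: the weight component along the slope is m₁g sin 48° = 12 × 10 × 0.7431 = 89.172 N and the normal force is N = m₁g cos 48° = 80.296 N.
Kinetic friction opposes the crate's motion down the incline: f = μN = 0.3 × 80.296 = 24.089 N acting up the slope.
Newton's second law for the crate (down-slope positive): 89.172 − 24.089 − T = 12 a. For the hanging load (upward positive): T − 4 × 10 = 4 a.
Adding the two equations eliminates T: 25.083 = 16 a, so a = 1.5677 m/s².
Then from the hanging load's equation, T = 4 × (10 + 1.5677) = 46.271 N.

46 N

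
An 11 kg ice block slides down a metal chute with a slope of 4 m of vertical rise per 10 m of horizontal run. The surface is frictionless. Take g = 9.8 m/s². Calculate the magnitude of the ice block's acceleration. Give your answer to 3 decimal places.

Resolving the weight along the incline: the component pulling the ice block down the slope is mg sin 21.80° = 11 × 9.8 × 0.3714 = 40.037 N, and the normal force is N = mg cos 21.80° = 11 × 9.8 × 0.9285 = 100.092 N.
With no friction the net force along the incline is 40.037 N, so a = g sin 21.80° = 40.037 / 11 = 3.6397 m/s².

3.640 m/s²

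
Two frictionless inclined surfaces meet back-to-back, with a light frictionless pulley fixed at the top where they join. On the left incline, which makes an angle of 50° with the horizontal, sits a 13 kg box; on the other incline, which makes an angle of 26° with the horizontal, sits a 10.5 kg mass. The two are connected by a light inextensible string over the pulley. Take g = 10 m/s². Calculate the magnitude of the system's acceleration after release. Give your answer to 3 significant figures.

2.28 m/s²

Resolve each weight along its own incline: the 13 kg mass has component 13 × 10 × sin 50° = 99.586 N down its slope, and the 10.5 kg mass has 10.5 × 10 × sin 26° = 46.029 N down its slope.
The 13 kg side's 99.586 N exceeds the other side's 46.029 N, so that mass slides down and the 10.5 kg mass slides up. Taking that direction as positive, Newton's second law for the whole system gives 99.586 − 46.029 = (13 + 10.5) a, so a = 53.557 / 23.5 = 2.2790 m/s².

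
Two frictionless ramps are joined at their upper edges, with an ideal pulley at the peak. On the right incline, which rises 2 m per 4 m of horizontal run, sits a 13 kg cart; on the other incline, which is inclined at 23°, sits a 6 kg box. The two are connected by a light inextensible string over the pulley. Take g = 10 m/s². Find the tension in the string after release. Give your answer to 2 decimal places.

34.40 N

Resolve each weight along its own incline: the 13 kg mass has component 13 × 10 × sin 26.57° = 58.138 N down its slope, and the 6 kg mass has 6 × 10 × sin 23° = 23.444 N down its slope.
The 13 kg side's 58.138 N exceeds the other side's 23.444 N, so that mass slides down and the 6 kg mass slides up. Taking that direction as positive, Newton's second law for the whole system gives 58.138 − 23.444 = (13 + 6) a, so a = 34.694 / 19 = 1.8260 m/s².
For the 6 kg mass (up-slope positive): T − 23.444 = 6 × 1.8260, so T = 34.400 N.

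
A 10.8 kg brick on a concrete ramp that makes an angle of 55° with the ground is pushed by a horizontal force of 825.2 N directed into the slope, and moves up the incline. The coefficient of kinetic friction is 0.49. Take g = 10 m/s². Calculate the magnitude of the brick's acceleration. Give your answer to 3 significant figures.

2.15 m/s²

The horizontal push has components F cos 55° = 825.2 × 0.5736 = 473.335 N up the incline and F sin 55° = 825.2 × 0.8192 = 676.004 N pressing into the surface.
The normal force is therefore N = mg cos 55° + F sin 55° = 61.949 + 676.004 = 737.953 N, and kinetic friction down the slope is μN = 0.49 × 737.953 = 361.597 N.
Along the incline: F cos 55° − mg sin 55° − μN = ma, so 473.335 − 88.474 − 361.597 = 10.8 a, giving a = 2.1541 m/s².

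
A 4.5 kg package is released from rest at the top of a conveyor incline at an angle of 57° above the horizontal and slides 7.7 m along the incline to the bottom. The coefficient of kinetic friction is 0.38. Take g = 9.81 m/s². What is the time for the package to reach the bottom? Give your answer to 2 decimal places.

The weight component along the incline is mg sin 57° = 37.023 N and the normal force is N = mg cos 57° = 24.043 N.
Friction up the slope is f = μN = 0.38 × 24.043 = 9.136 N, so the net downslope force is 37.023 − 9.136 = 27.887 N and a = 27.887 / 4.5 = 6.1971 m/s².
Starting from rest, L = ½at², so t = √(2L/a) = √(2 × 7.7 / 6.1971) = 1.5764 s.

1.58 s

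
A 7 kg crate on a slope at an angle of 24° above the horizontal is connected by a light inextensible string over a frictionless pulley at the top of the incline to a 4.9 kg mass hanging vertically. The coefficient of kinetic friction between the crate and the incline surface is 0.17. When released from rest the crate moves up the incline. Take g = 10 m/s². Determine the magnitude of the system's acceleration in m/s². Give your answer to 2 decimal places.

For the crate on the incline: the weight component along the slope is m₁g sin 24° = 7 × 10 × 0.4067 = 28.469 N and the normal force is N = m₁g cos 24° = 63.948 N.
Kinetic friction opposes the crate's motion up the incline: f = μN = 0.17 × 63.948 = 10.871 N acting down the slope.
Newton's second law for the crate (up-slope positive): T − 28.469 − 10.871 = 7 a. For the hanging mass (downward positive): 4.9 × 10 − T = 4.9 a.
Adding the two equations eliminates T: 9.660 = 11.9 a, so a = 0.8118 m/s².

0.81 m/s²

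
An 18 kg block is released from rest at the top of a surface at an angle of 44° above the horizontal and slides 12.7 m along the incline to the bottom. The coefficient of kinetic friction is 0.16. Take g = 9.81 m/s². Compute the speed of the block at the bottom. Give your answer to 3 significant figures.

The weight component along the incline is mg sin 44° = 122.663 N and the normal force is N = mg cos 44° = 127.021 N.
Friction up the slope is f = μN = 0.16 × 127.021 = 20.323 N, so the net downslope force is 122.663 − 20.323 = 102.340 N and a = 102.340 / 18 = 5.6856 m/s².
Starting from rest over a distance of 12.7 m, v² = 2aL = 2 × 5.6856 × 12.7 = 144.4142, so v = 12.0172 m/s.

12.0 m/s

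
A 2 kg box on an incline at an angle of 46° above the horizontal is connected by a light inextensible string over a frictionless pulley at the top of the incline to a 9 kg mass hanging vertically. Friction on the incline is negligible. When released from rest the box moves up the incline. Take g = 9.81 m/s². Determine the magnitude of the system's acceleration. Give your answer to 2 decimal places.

For the box on the incline: the weight component along the slope is m₁g sin 46° = 2 × 9.81 × 0.7193 = 14.113 N and the normal force is N = m₁g cos 46° = 13.629 N.
Newton's second law for the box (up-slope positive): T − 14.113 = 2 a. For the hanging mass (downward positive): 9 × 9.81 − T = 9 a.
Adding the two equations eliminates T: 74.177 = 11 a, so a = 6.7434 m/s².

6.74 m/s²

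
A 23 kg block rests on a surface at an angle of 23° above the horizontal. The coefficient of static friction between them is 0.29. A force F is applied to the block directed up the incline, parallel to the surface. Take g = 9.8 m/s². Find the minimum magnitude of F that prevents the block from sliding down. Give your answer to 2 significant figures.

The normal force is N = mg cos 23° = 207.482 N. With F at its minimum the block is on the verge of sliding down, so static friction is at its maximum μ_s N = 0.29 × 207.482 = 60.170 N and acts up the slope.
Equilibrium along the incline: F + μ_s N = mg sin 23°, so F = 88.071 − 60.170 = 27.901 N.

28 N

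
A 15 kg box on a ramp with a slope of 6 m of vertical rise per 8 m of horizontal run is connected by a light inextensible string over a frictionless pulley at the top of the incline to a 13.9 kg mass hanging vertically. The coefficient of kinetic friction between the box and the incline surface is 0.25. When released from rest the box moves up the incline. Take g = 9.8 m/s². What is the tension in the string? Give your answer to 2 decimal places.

For the box on the incline: the weight component along the slope is m₁g sin 36.87° = 15 × 9.8 × 0.6000 = 88.200 N and the normal force is N = m₁g cos 36.87° = 117.600 N.
Kinetic friction opposes the box's motion up the incline: f = μN = 0.25 × 117.600 = 29.400 N acting down the slope.
Newton's second law for the box (up-slope positive): T − 88.200 − 29.400 = 15 a. For the hanging mass (downward positive): 13.9 × 9.8 − T = 13.9 a.
Adding the two equations eliminates T: 18.620 = 28.9 a, so a = 0.6443 m/s².
Then from the hanging mass's equation, T = 13.9 × (9.8 − 0.6443) = 127.264 N.

127.26 N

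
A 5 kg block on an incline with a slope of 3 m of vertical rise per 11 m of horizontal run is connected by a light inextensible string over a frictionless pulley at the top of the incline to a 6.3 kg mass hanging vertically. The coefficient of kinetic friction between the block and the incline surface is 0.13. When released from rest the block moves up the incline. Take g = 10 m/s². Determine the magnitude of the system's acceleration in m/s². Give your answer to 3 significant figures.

For the block on the incline: the weight component along the slope is m₁g sin 15.26° = 5 × 10 × 0.2631 = 13.155 N and the normal force is N = m₁g cos 15.26° = 48.238 N.
Kinetic friction opposes the block's motion up the incline: f = μN = 0.13 × 48.238 = 6.271 N acting down the slope.
Newton's second law for the block (up-slope positive): T − 13.155 − 6.271 = 5 a. For the hanging mass (downward positive): 6.3 × 10 − T = 6.3 a.
Adding the two equations eliminates T: 43.574 = 11.3 a, so a = 3.8561 m/s².

3.86 m/s²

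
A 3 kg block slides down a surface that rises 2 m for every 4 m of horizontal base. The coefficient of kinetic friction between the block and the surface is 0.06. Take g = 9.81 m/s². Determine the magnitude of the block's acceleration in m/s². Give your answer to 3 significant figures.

3.86 m/s²

Resolving the weight along the incline: the component pulling the block down the slope is mg sin 26.57° = 3 × 9.81 × 0.4472 = 13.161 N, and the normal force is N = mg cos 26.57° = 3 × 9.81 × 0.8944 = 26.322 N.
Kinetic friction acts up the slope with magnitude f = μN = 0.06 × 26.322 = 1.579 N.
Net force along the incline is 13.161 − 1.579 = 11.582 N, so a = 11.582 / 3 = 3.8607 m/s².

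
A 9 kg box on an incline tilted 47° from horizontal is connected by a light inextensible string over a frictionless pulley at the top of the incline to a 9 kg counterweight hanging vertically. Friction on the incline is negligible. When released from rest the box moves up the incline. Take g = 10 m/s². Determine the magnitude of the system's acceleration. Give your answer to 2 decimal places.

1.34 m/s²

For the box on the incline: the weight component along the slope is m₁g sin 47° = 9 × 10 × 0.7314 = 65.826 N and the normal force is N = m₁g cos 47° = 61.380 N.
Newton's second law for the box (up-slope positive): T − 65.826 = 9 a. For the hanging counterweight (downward positive): 9 × 10 − T = 9 a.
Adding the two equations eliminates T: 24.174 = 18 a, so a = 1.3430 m/s².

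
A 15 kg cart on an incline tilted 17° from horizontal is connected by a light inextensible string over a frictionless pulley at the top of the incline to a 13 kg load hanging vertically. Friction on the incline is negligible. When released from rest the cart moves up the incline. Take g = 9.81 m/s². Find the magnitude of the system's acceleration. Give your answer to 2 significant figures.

For the cart on the incline: the weight component along the slope is m₁g sin 17° = 15 × 9.81 × 0.2924 = 43.027 N and the normal force is N = m₁g cos 17° = 140.720 N.
Newton's second law for the cart (up-slope positive): T − 43.027 = 15 a. For the hanging load (downward positive): 13 × 9.81 − T = 13 a.
Adding the two equations eliminates T: 84.503 = 28 a, so a = 3.0180 m/s².

3.0 m/s²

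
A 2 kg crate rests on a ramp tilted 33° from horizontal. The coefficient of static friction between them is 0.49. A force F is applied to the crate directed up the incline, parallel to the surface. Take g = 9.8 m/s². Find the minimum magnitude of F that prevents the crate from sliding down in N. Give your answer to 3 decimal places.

The normal force is N = mg cos 33° = 16.438 N. With F at its minimum the crate is on the verge of sliding down, so static friction is at its maximum μ_s N = 0.49 × 16.438 = 8.055 N and acts up the slope.
Equilibrium along the incline: F + μ_s N = mg sin 33°, so F = 10.675 − 8.055 = 2.620 N.

2.620 N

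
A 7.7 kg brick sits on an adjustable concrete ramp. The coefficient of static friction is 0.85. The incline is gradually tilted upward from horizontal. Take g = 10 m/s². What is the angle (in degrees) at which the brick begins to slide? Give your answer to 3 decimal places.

At the threshold of sliding, static friction is at its maximum μ_s N and exactly balances the weight component along the incline: mg sin θ = μ_s mg cos θ.
Hence tan θ = μ_s = 0.85, so θ = arctan(0.85) = 40.3645°.

40.365°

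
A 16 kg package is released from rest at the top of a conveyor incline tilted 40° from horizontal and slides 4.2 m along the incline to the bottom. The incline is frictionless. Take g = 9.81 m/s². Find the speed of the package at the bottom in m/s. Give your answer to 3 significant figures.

7.28 m/s

The weight component along the incline is mg sin 40° = 100.892 N and the normal force is N = mg cos 40° = 120.238 N.
With no friction, a = g sin 40° = 6.3057 m/s².
Starting from rest over a distance of 4.2 m, v² = 2aL = 2 × 6.3057 × 4.2 = 52.9679, so v = 7.2779 m/s.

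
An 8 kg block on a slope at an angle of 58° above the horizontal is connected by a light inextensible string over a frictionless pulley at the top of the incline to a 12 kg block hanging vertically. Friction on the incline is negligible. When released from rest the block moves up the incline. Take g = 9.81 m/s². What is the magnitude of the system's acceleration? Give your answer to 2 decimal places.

2.56 m/s²

For the block on the incline: the weight component along the slope is m₁g sin 58° = 8 × 9.81 × 0.8480 = 66.551 N and the normal force is N = m₁g cos 58° = 41.588 N.
Newton's second law for the block (up-slope positive): T − 66.551 = 8 a. For the hanging block (downward positive): 12 × 9.81 − T = 12 a.
Adding the two equations eliminates T: 51.169 = 20 a, so a = 2.5584 m/s².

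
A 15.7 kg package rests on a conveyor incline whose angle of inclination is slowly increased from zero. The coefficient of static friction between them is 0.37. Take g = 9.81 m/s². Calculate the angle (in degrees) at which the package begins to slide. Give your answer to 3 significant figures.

20.3°

At the threshold of sliding, static friction is at its maximum μ_s N and exactly balances the weight component along the incline: mg sin θ = μ_s mg cos θ.
Hence tan θ = μ_s = 0.37, so θ = arctan(0.37) = 20.3045°.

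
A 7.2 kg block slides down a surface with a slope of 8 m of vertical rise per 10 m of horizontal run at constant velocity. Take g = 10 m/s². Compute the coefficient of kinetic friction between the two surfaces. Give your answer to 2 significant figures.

0.80

At constant velocity the net force along the incline is zero: mg sin 38.66° = μ mg cos 38.66°.
So μ = tan 38.66° = 0.6247 / 0.7809 = 0.8000.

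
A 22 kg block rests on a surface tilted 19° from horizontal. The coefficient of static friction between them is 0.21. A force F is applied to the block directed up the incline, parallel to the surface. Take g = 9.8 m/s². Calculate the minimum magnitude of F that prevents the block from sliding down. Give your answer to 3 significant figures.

The normal force is N = mg cos 19° = 203.854 N. With F at its minimum the block is on the verge of sliding down, so static friction is at its maximum μ_s N = 0.21 × 203.854 = 42.809 N and acts up the slope.
Equilibrium along the incline: F + μ_s N = mg sin 19°, so F = 70.192 − 42.809 = 27.383 N.

27.4 N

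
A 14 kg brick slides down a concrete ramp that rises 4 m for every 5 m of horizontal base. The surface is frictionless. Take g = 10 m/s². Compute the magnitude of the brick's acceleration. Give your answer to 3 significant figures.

6.25 m/s²

Resolving the weight along the incline: the component pulling the brick down the slope is mg sin 38.66° = 14 × 10 × 0.6247 = 87.458 N, and the normal force is N = mg cos 38.66° = 14 × 10 × 0.7809 = 109.326 N.
With no friction the net force along the incline is 87.458 N, so a = g sin 38.66° = 87.458 / 14 = 6.2470 m/s².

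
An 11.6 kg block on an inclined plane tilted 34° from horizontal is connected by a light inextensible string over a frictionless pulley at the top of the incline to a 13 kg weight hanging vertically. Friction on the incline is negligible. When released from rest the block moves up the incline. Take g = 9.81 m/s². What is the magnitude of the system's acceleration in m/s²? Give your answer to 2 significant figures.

2.6 m/s²

For the block on the incline: the weight component along the slope is m₁g sin 34° = 11.6 × 9.81 × 0.5592 = 63.635 N and the normal force is N = m₁g cos 34° = 94.341 N.
Newton's second law for the block (up-slope positive): T − 63.635 = 11.6 a. For the hanging weight (downward positive): 13 × 9.81 − T = 13 a.
Adding the two equations eliminates T: 63.895 = 24.6 a, so a = 2.5974 m/s².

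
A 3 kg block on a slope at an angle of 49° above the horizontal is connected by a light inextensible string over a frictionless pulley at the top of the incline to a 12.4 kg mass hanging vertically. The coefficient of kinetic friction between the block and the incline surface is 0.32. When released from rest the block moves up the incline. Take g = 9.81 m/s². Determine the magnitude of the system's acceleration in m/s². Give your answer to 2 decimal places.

6.06 m/s²

For the block on the incline: the weight component along the slope is m₁g sin 49° = 3 × 9.81 × 0.7547 = 22.211 N and the normal force is N = m₁g cos 49° = 19.308 N.
Kinetic friction opposes the block's motion up the incline: f = μN = 0.32 × 19.308 = 6.179 N acting down the slope.
Newton's second law for the block (up-slope positive): T − 22.211 − 6.179 = 3 a. For the hanging mass (downward positive): 12.4 × 9.81 − T = 12.4 a.
Adding the two equations eliminates T: 93.254 = 15.4 a, so a = 6.0555 m/s².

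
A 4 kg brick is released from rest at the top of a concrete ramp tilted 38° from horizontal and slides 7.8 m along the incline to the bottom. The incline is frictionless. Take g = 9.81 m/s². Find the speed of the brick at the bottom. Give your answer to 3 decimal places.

9.707 m/s

The weight component along the incline is mg sin 38° = 24.159 N and the normal force is N = mg cos 38° = 30.922 N.
With no friction, a = g sin 38° = 6.0396 m/s².
Starting from rest over a distance of 7.8 m, v² = 2aL = 2 × 6.0396 × 7.8 = 94.2178, so v = 9.7066 m/s.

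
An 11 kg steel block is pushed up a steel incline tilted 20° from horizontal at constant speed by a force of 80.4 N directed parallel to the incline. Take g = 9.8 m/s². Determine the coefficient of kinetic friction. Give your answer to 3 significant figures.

0.430

At constant speed ΣF = 0 along the incline. The applied 80.4 N acts up the slope; the weight component mg sin 20° = 36.870 N and kinetic friction μN both act down the slope.
So 80.4 = 36.870 + μ × 101.299, giving μ = (80.4 − 36.870) / 101.299 = 0.4297.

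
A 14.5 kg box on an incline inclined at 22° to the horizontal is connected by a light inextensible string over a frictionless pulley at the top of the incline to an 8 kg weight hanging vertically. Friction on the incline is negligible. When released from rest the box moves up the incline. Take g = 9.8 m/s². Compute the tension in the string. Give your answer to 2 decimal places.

For the box on the incline: the weight component along the slope is m₁g sin 22° = 14.5 × 9.8 × 0.3746 = 53.231 N and the normal force is N = m₁g cos 22° = 131.753 N.
Newton's second law for the box (up-slope positive): T − 53.231 = 14.5 a. For the hanging weight (downward positive): 8 × 9.8 − T = 8 a.
Adding the two equations eliminates T: 25.169 = 22.5 a, so a = 1.1186 m/s².
Then from the hanging weight's equation, T = 8 × (9.8 − 1.1186) = 69.451 N.

69.45 N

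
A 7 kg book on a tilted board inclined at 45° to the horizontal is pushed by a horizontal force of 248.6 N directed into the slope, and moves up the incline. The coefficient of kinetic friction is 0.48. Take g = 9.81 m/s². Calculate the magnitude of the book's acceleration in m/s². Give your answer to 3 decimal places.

The horizontal push has components F cos 45° = 248.6 × 0.7071 = 175.785 N up the incline and F sin 45° = 248.6 × 0.7071 = 175.785 N pressing into the surface.
The normal force is therefore N = mg cos 45° + F sin 45° = 48.557 + 175.785 = 224.342 N, and kinetic friction down the slope is μN = 0.48 × 224.342 = 107.684 N.
Along the incline: F cos 45° − mg sin 45° − μN = ma, so 175.785 − 48.557 − 107.684 = 7 a, giving a = 2.7920 m/s².

2.792 m/s²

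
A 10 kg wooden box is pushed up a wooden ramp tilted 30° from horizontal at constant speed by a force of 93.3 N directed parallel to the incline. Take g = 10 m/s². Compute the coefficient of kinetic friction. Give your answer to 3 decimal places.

At constant speed ΣF = 0 along the incline. The applied 93.3 N acts up the slope; the weight component mg sin 30° = 50.000 N and kinetic friction μN both act down the slope.
So 93.3 = 50.000 + μ × 86.603, giving μ = (93.3 − 50.000) / 86.603 = 0.5000.

0.500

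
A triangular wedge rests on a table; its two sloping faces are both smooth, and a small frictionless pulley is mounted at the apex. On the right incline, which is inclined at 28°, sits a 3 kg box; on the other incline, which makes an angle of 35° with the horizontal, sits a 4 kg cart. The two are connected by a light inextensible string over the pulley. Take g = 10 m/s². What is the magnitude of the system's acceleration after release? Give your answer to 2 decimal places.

1.27 m/s²

Resolve each weight along its own incline: the 3 kg mass has component 3 × 10 × sin 28° = 14.084 N down its slope, and the 4 kg mass has 4 × 10 × sin 35° = 22.943 N down its slope.
The 4 kg side's 22.943 N exceeds the other side's 14.084 N, so that mass slides down and the 3 kg mass slides up. Taking that direction as positive, Newton's second law for the whole system gives 22.943 − 14.084 = (3 + 4) a, so a = 8.859 / 7 = 1.2656 m/s².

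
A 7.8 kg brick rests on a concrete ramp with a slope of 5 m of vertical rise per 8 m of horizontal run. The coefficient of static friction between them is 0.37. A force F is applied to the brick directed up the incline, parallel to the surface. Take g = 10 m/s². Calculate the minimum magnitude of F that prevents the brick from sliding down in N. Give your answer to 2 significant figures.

The normal force is N = mg cos 32.01° = 66.144 N. With F at its minimum the brick is on the verge of sliding down, so static friction is at its maximum μ_s N = 0.37 × 66.144 = 24.473 N and acts up the slope.
Equilibrium along the incline: F + μ_s N = mg sin 32.01°, so F = 41.340 − 24.473 = 16.867 N.

17 N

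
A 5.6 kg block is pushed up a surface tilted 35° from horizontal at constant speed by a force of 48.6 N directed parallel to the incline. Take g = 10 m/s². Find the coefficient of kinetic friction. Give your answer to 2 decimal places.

0.36

At constant speed ΣF = 0 along the incline. The applied 48.6 N acts up the slope; the weight component mg sin 35° = 32.120 N and kinetic friction μN both act down the slope.
So 48.6 = 32.120 + μ × 45.873, giving μ = (48.6 − 32.120) / 45.873 = 0.3593.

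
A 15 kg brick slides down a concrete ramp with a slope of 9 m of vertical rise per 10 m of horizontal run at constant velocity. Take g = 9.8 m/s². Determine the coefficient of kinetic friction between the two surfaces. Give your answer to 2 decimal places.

At constant velocity the net force along the incline is zero: mg sin 41.99° = μ mg cos 41.99°.
So μ = tan 41.99° = 0.6690 / 0.7433 = 0.9000.

0.90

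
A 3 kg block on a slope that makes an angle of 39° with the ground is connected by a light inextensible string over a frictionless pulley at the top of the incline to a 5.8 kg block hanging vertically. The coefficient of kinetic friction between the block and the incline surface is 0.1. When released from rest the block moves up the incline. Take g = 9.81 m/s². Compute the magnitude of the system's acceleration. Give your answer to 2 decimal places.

4.10 m/s²

For the block on the incline: the weight component along the slope is m₁g sin 39° = 3 × 9.81 × 0.6293 = 18.520 N and the normal force is N = m₁g cos 39° = 22.871 N.
Kinetic friction opposes the block's motion up the incline: f = μN = 0.1 × 22.871 = 2.287 N acting down the slope.
Newton's second law for the block (up-slope positive): T − 18.520 − 2.287 = 3 a. For the hanging block (downward positive): 5.8 × 9.81 − T = 5.8 a.
Adding the two equations eliminates T: 36.091 = 8.8 a, so a = 4.1012 m/s².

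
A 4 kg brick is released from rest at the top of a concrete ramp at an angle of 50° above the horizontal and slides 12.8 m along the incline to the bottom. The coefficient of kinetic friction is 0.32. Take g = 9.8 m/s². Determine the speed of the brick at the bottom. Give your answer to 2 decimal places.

11.86 m/s

The weight component along the incline is mg sin 50° = 30.029 N and the normal force is N = mg cos 50° = 25.197 N.
Friction up the slope is f = μN = 0.32 × 25.197 = 8.063 N, so the net downslope force is 30.029 − 8.063 = 21.966 N and a = 21.966 / 4 = 5.4915 m/s².
Starting from rest over a distance of 12.8 m, v² = 2aL = 2 × 5.4915 × 12.8 = 140.5824, so v = 11.8567 m/s.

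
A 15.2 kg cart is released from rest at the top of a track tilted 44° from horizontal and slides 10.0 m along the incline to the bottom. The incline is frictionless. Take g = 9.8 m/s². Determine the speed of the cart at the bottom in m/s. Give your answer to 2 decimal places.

11.67 m/s

The weight component along the incline is mg sin 44° = 103.476 N and the normal force is N = mg cos 44° = 107.153 N.
With no friction, a = g sin 44° = 6.8077 m/s².
Starting from rest over a distance of 10.0 m, v² = 2aL = 2 × 6.8077 × 10.0 = 136.1540, so v = 11.6685 m/s.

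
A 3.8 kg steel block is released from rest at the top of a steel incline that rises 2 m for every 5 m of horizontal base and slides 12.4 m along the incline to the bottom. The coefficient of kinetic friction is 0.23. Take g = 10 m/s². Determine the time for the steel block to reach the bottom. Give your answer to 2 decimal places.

The weight component along the incline is mg sin 21.80° = 14.113 N and the normal force is N = mg cos 21.80° = 35.282 N.
Friction up the slope is f = μN = 0.23 × 35.282 = 8.115 N, so the net downslope force is 14.113 − 8.115 = 5.998 N and a = 5.998 / 3.8 = 1.5784 m/s².
Starting from rest, L = ½at², so t = √(2L/a) = √(2 × 12.4 / 1.5784) = 3.9639 s.

3.96 s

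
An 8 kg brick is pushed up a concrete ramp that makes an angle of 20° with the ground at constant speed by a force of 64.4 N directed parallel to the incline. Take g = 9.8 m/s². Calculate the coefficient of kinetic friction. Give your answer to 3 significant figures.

0.510

At constant speed ΣF = 0 along the incline. The applied 64.4 N acts up the slope; the weight component mg sin 20° = 26.814 N and kinetic friction μN both act down the slope.
So 64.4 = 26.814 + μ × 73.672, giving μ = (64.4 − 26.814) / 73.672 = 0.5102.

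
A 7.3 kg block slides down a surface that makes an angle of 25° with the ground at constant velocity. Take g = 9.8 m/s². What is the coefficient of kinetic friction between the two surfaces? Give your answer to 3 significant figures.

0.466

At constant velocity the net force along the incline is zero: mg sin 25° = μ mg cos 25°.
So μ = tan 25° = 0.4226 / 0.9063 = 0.4663.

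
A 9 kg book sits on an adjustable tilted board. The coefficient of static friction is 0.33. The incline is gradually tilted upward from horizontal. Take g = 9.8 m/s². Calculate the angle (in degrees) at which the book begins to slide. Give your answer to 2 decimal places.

At the threshold of sliding, static friction is at its maximum μ_s N and exactly balances the weight component along the incline: mg sin θ = μ_s mg cos θ.
Hence tan θ = μ_s = 0.33, so θ = arctan(0.33) = 18.2629°.

18.26°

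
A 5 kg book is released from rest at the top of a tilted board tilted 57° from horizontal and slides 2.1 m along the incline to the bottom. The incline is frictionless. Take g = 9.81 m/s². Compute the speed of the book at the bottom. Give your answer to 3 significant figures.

5.88 m/s

The weight component along the incline is mg sin 57° = 41.137 N and the normal force is N = mg cos 57° = 26.715 N.
With no friction, a = g sin 57° = 8.2274 m/s².
Starting from rest over a distance of 2.1 m, v² = 2aL = 2 × 8.2274 × 2.1 = 34.5551, so v = 5.8784 m/s.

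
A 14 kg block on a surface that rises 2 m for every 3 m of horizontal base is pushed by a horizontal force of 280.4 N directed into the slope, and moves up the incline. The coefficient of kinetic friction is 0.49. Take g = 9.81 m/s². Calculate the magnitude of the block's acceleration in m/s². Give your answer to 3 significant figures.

1.78 m/s²

The horizontal push has components F cos 33.69° = 280.4 × 0.8321 = 233.321 N up the incline and F sin 33.69° = 280.4 × 0.5547 = 155.538 N pressing into the surface.
The normal force is therefore N = mg cos 33.69° + F sin 33.69° = 114.281 + 155.538 = 269.819 N, and kinetic friction down the slope is μN = 0.49 × 269.819 = 132.211 N.
Along the incline: F cos 33.69° − mg sin 33.69° − μN = ma, so 233.321 − 76.182 − 132.211 = 14 a, giving a = 1.7806 m/s².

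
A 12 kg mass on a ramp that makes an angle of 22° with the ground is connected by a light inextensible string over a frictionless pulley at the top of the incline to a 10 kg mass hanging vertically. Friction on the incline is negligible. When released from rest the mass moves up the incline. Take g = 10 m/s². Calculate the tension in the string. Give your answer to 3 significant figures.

For the mass on the incline: the weight component along the slope is m₁g sin 22° = 12 × 10 × 0.3746 = 44.952 N and the normal force is N = m₁g cos 22° = 111.262 N.
Newton's second law for the mass (up-slope positive): T − 44.952 = 12 a. For the hanging mass (downward positive): 10 × 10 − T = 10 a.
Adding the two equations eliminates T: 55.048 = 22 a, so a = 2.5022 m/s².
Then from the hanging mass's equation, T = 10 × (10 − 2.5022) = 74.978 N.

75.0 N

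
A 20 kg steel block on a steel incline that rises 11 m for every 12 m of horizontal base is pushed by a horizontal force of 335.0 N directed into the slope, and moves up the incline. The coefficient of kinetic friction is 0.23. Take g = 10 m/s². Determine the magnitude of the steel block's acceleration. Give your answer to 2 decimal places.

The horizontal push has components F cos 42.51° = 335.0 × 0.7372 = 246.962 N up the incline and F sin 42.51° = 335.0 × 0.6757 = 226.359 N pressing into the surface.
The normal force is therefore N = mg cos 42.51° + F sin 42.51° = 147.440 + 226.359 = 373.799 N, and kinetic friction down the slope is μN = 0.23 × 373.799 = 85.974 N.
Along the incline: F cos 42.51° − mg sin 42.51° − μN = ma, so 246.962 − 135.140 − 85.974 = 20 a, giving a = 1.2924 m/s².

1.29 m/s²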